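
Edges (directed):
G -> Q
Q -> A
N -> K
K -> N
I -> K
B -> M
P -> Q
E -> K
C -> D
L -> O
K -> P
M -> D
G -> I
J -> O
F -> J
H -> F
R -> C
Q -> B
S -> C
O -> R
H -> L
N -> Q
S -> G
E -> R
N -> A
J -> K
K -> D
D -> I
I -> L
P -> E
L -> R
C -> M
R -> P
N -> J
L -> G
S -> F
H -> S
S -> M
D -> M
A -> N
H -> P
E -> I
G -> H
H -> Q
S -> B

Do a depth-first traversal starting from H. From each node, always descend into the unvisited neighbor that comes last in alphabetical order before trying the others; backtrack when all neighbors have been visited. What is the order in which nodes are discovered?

Visit H
H → S
S → M
M → D
D → I
I → L
L → R
R → P
P → Q
Q → B
Q → A
A → N
N → K
N → J
J → O
P → E
R → C
L → G
S → F

H, S, M, D, I, L, R, P, Q, B, A, N, K, J, O, E, C, G, F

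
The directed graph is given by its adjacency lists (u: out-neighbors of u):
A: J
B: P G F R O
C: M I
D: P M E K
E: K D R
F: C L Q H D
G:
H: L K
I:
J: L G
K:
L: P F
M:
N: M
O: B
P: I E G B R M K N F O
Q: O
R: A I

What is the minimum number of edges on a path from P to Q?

2

Level 0: P
Level 1: B, E, F, G, I, K, M, N, O, R
Level 2: A, C, D, H, L, Q
Level 3: J
Q first appears at level 2.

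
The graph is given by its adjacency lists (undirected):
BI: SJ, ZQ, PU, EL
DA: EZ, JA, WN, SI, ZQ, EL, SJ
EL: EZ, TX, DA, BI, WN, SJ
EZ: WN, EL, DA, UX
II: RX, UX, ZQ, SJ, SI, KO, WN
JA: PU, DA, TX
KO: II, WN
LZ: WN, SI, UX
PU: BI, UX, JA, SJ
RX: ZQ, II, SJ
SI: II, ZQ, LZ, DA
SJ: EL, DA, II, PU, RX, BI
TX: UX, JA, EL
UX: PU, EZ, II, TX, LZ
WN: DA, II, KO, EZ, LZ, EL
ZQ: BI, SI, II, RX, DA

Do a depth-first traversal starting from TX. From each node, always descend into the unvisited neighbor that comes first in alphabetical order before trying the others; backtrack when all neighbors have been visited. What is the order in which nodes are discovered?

Visit TX
TX → EL
EL → BI
BI → PU
PU → JA
JA → DA
DA → EZ
EZ → UX
UX → II
II → KO
KO → WN
WN → LZ
LZ → SI
SI → ZQ
ZQ → RX
RX → SJ

TX EL BI PU JA DA EZ UX II KO WN LZ SI ZQ RX SJ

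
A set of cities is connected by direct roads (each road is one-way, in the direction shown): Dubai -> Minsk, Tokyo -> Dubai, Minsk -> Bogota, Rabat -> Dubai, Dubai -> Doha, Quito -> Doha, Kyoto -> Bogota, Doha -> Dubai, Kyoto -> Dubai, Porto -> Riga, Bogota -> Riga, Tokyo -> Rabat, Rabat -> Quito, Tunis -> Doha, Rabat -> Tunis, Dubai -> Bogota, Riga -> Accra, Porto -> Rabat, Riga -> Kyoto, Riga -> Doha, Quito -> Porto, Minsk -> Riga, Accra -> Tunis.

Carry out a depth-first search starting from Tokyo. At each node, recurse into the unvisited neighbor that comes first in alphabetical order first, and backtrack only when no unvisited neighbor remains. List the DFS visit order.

Visit Tokyo
Tokyo → Dubai
Dubai → Bogota
Bogota → Riga
Riga → Accra
Accra → Tunis
Tunis → Doha
Riga → Kyoto
Dubai → Minsk
Tokyo → Rabat
Rabat → Quito
Quito → Porto

Tokyo Dubai Bogota Riga Accra Tunis Doha Kyoto Minsk Rabat Quito Porto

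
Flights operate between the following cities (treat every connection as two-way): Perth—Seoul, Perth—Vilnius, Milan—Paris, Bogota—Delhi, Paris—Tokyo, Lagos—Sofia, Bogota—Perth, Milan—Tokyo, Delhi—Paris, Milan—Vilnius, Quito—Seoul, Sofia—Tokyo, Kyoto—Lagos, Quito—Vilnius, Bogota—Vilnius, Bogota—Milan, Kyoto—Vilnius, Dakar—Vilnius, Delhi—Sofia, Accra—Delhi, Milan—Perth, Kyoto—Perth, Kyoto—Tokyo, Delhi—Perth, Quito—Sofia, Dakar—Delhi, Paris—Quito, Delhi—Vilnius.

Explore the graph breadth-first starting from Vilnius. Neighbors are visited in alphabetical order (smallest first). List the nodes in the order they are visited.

Vilnius, Bogota, Dakar, Delhi, Kyoto, Milan, Perth, Quito, Accra, Paris, Sofia, Lagos, Tokyo, Seoul

Visit Vilnius; enqueue Bogota, Dakar, Delhi, Kyoto, Milan, Perth, Quito → queue [Bogota, Dakar, Delhi, Kyoto, Milan, Perth, Quito]
Visit Bogota → queue [Dakar, Delhi, Kyoto, Milan, Perth, Quito]
Visit Dakar → queue [Delhi, Kyoto, Milan, Perth, Quito]
Visit Delhi; enqueue Accra, Paris, Sofia → queue [Kyoto, Milan, Perth, Quito, Accra, Paris, Sofia]
Visit Kyoto; enqueue Lagos, Tokyo → queue [Milan, Perth, Quito, Accra, Paris, Sofia, Lagos, Tokyo]
Visit Milan → queue [Perth, Quito, Accra, Paris, Sofia, Lagos, Tokyo]
Visit Perth; enqueue Seoul → queue [Quito, Accra, Paris, Sofia, Lagos, Tokyo, Seoul]
Visit Quito → queue [Accra, Paris, Sofia, Lagos, Tokyo, Seoul]
Visit Accra → queue [Paris, Sofia, Lagos, Tokyo, Seoul]
Visit Paris → queue [Sofia, Lagos, Tokyo, Seoul]
Visit Sofia → queue [Lagos, Tokyo, Seoul]
Visit Lagos → queue [Tokyo, Seoul]
Visit Tokyo → queue [Seoul]
Visit Seoul → queue []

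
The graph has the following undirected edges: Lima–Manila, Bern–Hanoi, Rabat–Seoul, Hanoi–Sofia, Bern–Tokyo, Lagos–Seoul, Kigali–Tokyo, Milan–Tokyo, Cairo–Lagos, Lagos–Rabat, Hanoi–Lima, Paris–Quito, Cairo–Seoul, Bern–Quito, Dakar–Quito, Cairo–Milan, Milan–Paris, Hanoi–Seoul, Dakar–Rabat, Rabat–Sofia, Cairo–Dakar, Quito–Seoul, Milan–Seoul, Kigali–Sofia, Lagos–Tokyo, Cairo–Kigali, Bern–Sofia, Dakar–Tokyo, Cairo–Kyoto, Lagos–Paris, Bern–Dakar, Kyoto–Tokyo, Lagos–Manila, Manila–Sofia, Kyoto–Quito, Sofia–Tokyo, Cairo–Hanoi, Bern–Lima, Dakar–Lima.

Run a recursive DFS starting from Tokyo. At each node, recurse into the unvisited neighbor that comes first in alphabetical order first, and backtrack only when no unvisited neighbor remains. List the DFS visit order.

Visit Tokyo
Tokyo → Bern
Bern → Dakar
Dakar → Cairo
Cairo → Hanoi
Hanoi → Lima
Lima → Manila
Manila → Lagos
Lagos → Paris
Paris → Milan
Milan → Seoul
Seoul → Quito
Quito → Kyoto
Seoul → Rabat
Rabat → Sofia
Sofia → Kigali

Tokyo, Bern, Dakar, Cairo, Hanoi, Lima, Manila, Lagos, Paris, Milan, Seoul, Quito, Kyoto, Rabat, Sofia, Kigali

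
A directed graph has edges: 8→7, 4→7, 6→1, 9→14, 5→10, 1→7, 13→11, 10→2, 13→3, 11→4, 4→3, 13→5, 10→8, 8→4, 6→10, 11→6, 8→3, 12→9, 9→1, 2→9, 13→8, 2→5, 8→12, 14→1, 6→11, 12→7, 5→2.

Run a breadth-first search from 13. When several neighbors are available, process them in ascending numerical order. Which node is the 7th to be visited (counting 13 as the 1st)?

10

Visit 13; enqueue 3, 5, 8, 11 → queue [3, 5, 8, 11]
Visit 3 → queue [5, 8, 11]
Visit 5; enqueue 2, 10 → queue [8, 11, 2, 10]
Visit 8; enqueue 4, 7, 12 → queue [11, 2, 10, 4, 7, 12]
Visit 11; enqueue 6 → queue [2, 10, 4, 7, 12, 6]
Visit 2; enqueue 9 → queue [10, 4, 7, 12, 6, 9]
Visit 10 → queue [4, 7, 12, 6, 9]
Visit 4 → queue [7, 12, 6, 9]
Visit 7 → queue [12, 6, 9]
Visit 12 → queue [6, 9]
Visit 6; enqueue 1 → queue [9, 1]
Visit 9; enqueue 14 → queue [1, 14]
Visit 1 → queue [14]
Visit 14 → queue []

Visit order: 13, 3, 5, 8, 11, 2, 10, 4, 7, 12, 6, 9, 1, 14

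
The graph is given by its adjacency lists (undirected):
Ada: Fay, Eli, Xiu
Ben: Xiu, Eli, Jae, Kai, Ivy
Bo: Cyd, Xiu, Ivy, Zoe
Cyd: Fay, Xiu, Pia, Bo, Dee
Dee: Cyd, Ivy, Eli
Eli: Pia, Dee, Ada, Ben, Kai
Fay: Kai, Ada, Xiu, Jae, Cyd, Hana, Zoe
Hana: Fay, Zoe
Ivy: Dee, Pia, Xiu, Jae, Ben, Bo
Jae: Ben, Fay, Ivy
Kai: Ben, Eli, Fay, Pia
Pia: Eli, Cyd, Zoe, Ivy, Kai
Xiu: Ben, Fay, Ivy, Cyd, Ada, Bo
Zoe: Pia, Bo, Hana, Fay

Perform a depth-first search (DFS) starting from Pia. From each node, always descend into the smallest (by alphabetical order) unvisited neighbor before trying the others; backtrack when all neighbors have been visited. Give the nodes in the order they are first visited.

Visit Pia
Pia → Cyd
Cyd → Bo
Bo → Ivy
Ivy → Ben
Ben → Eli
Eli → Ada
Ada → Fay
Fay → Hana
Hana → Zoe
Fay → Jae
Fay → Kai
Fay → Xiu
Eli → Dee

Pia, Cyd, Bo, Ivy, Ben, Eli, Ada, Fay, Hana, Zoe, Jae, Kai, Xiu, Dee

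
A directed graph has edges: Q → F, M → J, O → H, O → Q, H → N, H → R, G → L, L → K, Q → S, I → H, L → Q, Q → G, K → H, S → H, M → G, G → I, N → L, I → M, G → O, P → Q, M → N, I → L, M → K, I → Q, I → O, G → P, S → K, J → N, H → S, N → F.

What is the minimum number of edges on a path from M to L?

Level 0: M
Level 1: G, J, K, N
Level 2: F, H, I, L, O, P
Level 3: Q, R, S
L first appears at level 2.

2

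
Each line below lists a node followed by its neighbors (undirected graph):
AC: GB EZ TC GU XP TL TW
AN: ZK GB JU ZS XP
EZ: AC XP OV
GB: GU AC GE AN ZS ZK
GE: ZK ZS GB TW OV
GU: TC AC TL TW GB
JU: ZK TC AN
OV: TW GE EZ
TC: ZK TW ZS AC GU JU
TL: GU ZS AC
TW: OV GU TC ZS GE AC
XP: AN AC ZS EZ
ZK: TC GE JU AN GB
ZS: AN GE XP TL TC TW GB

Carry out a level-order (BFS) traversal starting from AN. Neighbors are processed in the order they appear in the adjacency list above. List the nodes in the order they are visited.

Visit AN; enqueue ZK, GB, JU, ZS, XP → queue [ZK, GB, JU, ZS, XP]
Visit ZK; enqueue TC, GE → queue [GB, JU, ZS, XP, TC, GE]
Visit GB; enqueue GU, AC → queue [JU, ZS, XP, TC, GE, GU, AC]
Visit JU → queue [ZS, XP, TC, GE, GU, AC]
Visit ZS; enqueue TL, TW → queue [XP, TC, GE, GU, AC, TL, TW]
Visit XP; enqueue EZ → queue [TC, GE, GU, AC, TL, TW, EZ]
Visit TC → queue [GE, GU, AC, TL, TW, EZ]
Visit GE; enqueue OV → queue [GU, AC, TL, TW, EZ, OV]
Visit GU → queue [AC, TL, TW, EZ, OV]
Visit AC → queue [TL, TW, EZ, OV]
Visit TL → queue [TW, EZ, OV]
Visit TW → queue [EZ, OV]
Visit EZ → queue [OV]
Visit OV → queue []

AN ZK GB JU ZS XP TC GE GU AC TL TW EZ OV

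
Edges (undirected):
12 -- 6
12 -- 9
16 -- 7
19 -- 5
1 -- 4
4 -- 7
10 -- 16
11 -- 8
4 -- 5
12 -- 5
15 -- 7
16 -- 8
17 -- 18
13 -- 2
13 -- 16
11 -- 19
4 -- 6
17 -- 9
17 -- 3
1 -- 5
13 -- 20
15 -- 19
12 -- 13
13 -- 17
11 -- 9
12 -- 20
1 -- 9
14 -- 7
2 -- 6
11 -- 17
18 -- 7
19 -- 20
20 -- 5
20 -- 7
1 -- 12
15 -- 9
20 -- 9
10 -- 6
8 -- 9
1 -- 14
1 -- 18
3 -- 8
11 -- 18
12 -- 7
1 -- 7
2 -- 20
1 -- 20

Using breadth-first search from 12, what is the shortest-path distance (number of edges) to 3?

Level 0: 12
Level 1: 1, 5, 6, 7, 9, 13, 20
Level 2: 2, 4, 8, 10, 11, 14, 15, 16, 17, 18, 19
Level 3: 3
3 first appears at level 3.

3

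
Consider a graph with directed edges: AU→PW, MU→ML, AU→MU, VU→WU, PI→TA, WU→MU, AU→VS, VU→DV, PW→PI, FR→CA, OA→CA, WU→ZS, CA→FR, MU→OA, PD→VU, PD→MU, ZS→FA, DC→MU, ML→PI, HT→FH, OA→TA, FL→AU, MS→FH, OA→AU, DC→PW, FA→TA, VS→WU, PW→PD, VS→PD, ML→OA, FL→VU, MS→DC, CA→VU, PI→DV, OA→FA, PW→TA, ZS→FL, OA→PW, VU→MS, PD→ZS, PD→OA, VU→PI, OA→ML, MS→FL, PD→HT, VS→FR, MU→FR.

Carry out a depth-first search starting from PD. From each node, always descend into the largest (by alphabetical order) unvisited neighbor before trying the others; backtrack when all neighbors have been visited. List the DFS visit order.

Visit PD
PD → ZS
ZS → FL
FL → VU
VU → WU
WU → MU
MU → OA
OA → TA
OA → PW
PW → PI
PI → DV
OA → ML
OA → FA
OA → CA
CA → FR
OA → AU
AU → VS
VU → MS
MS → FH
MS → DC
PD → HT

PD ZS FL VU WU MU OA TA PW PI DV ML FA CA FR AU VS MS FH DC HT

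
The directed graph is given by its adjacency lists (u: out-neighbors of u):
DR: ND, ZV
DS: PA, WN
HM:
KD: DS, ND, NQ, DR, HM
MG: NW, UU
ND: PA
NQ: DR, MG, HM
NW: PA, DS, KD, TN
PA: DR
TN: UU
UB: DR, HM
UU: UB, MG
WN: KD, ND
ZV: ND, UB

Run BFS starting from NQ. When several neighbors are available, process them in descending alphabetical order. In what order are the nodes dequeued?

Visit NQ; enqueue MG, HM, DR → queue [MG, HM, DR]
Visit MG; enqueue UU, NW → queue [HM, DR, UU, NW]
Visit HM → queue [DR, UU, NW]
Visit DR; enqueue ZV, ND → queue [UU, NW, ZV, ND]
Visit UU; enqueue UB → queue [NW, ZV, ND, UB]
Visit NW; enqueue TN, PA, KD, DS → queue [ZV, ND, UB, TN, PA, KD, DS]
Visit ZV → queue [ND, UB, TN, PA, KD, DS]
Visit ND → queue [UB, TN, PA, KD, DS]
Visit UB → queue [TN, PA, KD, DS]
Visit TN → queue [PA, KD, DS]
Visit PA → queue [KD, DS]
Visit KD → queue [DS]
Visit DS; enqueue WN → queue [WN]
Visit WN → queue []

NQ → MG → HM → DR → UU → NW → ZV → ND → UB → TN → PA → KD → DS → WN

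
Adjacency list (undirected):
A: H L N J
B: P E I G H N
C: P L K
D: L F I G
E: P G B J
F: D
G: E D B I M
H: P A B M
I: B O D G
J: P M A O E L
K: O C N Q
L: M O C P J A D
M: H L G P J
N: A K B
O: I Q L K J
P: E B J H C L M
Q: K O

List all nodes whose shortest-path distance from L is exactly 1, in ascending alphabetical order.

Level 0: L
Level 1: A, C, D, J, M, O, P
Level 2: B, E, F, G, H, I, K, N, Q

A, C, D, J, M, O, P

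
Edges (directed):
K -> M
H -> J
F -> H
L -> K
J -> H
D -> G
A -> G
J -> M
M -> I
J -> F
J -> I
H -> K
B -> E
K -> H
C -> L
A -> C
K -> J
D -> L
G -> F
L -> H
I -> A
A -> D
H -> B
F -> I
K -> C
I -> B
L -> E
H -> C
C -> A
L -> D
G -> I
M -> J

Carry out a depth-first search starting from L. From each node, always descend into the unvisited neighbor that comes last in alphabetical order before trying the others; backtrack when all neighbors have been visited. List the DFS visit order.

Visit L
L → K
K → M
M → J
J → I
I → B
B → E
I → A
A → G
G → F
F → H
H → C
A → D

L, K, M, J, I, B, E, A, G, F, H, C, D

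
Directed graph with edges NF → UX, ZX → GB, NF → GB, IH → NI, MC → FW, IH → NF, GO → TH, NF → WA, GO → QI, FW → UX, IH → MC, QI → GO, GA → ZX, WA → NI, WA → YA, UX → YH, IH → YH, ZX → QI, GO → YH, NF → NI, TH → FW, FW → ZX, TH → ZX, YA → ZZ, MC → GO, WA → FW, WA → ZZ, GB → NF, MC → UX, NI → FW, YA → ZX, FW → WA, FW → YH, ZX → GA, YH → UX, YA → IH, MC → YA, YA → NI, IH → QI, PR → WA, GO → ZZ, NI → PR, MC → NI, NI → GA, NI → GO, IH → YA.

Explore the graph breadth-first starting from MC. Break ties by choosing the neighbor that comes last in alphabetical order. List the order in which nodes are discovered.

Visit MC; enqueue YA, UX, NI, GO, FW → queue [YA, UX, NI, GO, FW]
Visit YA; enqueue ZZ, ZX, IH → queue [UX, NI, GO, FW, ZZ, ZX, IH]
Visit UX; enqueue YH → queue [NI, GO, FW, ZZ, ZX, IH, YH]
Visit NI; enqueue PR, GA → queue [GO, FW, ZZ, ZX, IH, YH, PR, GA]
Visit GO; enqueue TH, QI → queue [FW, ZZ, ZX, IH, YH, PR, GA, TH, QI]
Visit FW; enqueue WA → queue [ZZ, ZX, IH, YH, PR, GA, TH, QI, WA]
Visit ZZ → queue [ZX, IH, YH, PR, GA, TH, QI, WA]
Visit ZX; enqueue GB → queue [IH, YH, PR, GA, TH, QI, WA, GB]
Visit IH; enqueue NF → queue [YH, PR, GA, TH, QI, WA, GB, NF]
Visit YH → queue [PR, GA, TH, QI, WA, GB, NF]
Visit PR → queue [GA, TH, QI, WA, GB, NF]
Visit GA → queue [TH, QI, WA, GB, NF]
Visit TH → queue [QI, WA, GB, NF]
Visit QI → queue [WA, GB, NF]
Visit WA → queue [GB, NF]
Visit GB → queue [NF]
Visit NF → queue []

MC -> YA -> UX -> NI -> GO -> FW -> ZZ -> ZX -> IH -> YH -> PR -> GA -> TH -> QI -> WA -> GB -> NF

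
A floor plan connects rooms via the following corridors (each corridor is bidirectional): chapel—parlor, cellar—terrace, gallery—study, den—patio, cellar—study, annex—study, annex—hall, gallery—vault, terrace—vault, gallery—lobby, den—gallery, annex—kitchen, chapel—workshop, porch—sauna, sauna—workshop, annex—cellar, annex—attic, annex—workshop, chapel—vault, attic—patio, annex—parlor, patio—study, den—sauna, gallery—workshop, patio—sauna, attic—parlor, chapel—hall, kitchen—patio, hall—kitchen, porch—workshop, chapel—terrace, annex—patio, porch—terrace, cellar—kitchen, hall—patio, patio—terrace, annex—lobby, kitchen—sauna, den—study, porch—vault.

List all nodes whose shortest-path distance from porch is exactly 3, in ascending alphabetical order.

attic, hall, lobby, parlor, study

Level 0: porch
Level 1: sauna, terrace, vault, workshop
Level 2: annex, cellar, chapel, den, gallery, kitchen, patio
Level 3: attic, hall, lobby, parlor, study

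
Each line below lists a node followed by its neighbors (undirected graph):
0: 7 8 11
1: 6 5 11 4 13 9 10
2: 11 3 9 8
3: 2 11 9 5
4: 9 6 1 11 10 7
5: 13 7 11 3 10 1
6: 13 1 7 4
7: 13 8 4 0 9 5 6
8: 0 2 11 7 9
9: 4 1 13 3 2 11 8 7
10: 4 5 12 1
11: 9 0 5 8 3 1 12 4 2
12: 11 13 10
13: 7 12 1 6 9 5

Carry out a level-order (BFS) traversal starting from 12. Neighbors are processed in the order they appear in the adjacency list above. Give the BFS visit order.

12, 11, 13, 10, 9, 0, 5, 8, 3, 1, 4, 2, 7, 6

Visit 12; enqueue 11, 13, 10 → queue [11, 13, 10]
Visit 11; enqueue 9, 0, 5, 8, 3, 1, 4, 2 → queue [13, 10, 9, 0, 5, 8, 3, 1, 4, 2]
Visit 13; enqueue 7, 6 → queue [10, 9, 0, 5, 8, 3, 1, 4, 2, 7, 6]
Visit 10 → queue [9, 0, 5, 8, 3, 1, 4, 2, 7, 6]
Visit 9 → queue [0, 5, 8, 3, 1, 4, 2, 7, 6]
Visit 0 → queue [5, 8, 3, 1, 4, 2, 7, 6]
Visit 5 → queue [8, 3, 1, 4, 2, 7, 6]
Visit 8 → queue [3, 1, 4, 2, 7, 6]
Visit 3 → queue [1, 4, 2, 7, 6]
Visit 1 → queue [4, 2, 7, 6]
Visit 4 → queue [2, 7, 6]
Visit 2 → queue [7, 6]
Visit 7 → queue [6]
Visit 6 → queue []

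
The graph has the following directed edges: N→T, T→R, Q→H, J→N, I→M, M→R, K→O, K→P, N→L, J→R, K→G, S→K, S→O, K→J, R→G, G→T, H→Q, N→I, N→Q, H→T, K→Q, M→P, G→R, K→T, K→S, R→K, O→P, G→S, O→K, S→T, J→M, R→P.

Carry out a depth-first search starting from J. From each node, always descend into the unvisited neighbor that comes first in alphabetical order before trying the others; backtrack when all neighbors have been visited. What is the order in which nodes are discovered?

Visit J
J → M
M → P
M → R
R → G
G → S
S → K
K → O
K → Q
Q → H
H → T
J → N
N → I
N → L

J → M → P → R → G → S → K → O → Q → H → T → N → I → L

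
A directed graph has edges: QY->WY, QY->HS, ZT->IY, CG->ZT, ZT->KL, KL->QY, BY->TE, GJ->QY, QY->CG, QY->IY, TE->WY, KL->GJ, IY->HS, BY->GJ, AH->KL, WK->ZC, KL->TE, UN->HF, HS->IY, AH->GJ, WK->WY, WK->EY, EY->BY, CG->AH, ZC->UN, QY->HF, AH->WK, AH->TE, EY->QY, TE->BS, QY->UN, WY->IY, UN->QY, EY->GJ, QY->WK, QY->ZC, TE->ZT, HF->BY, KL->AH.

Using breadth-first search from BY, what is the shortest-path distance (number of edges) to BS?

2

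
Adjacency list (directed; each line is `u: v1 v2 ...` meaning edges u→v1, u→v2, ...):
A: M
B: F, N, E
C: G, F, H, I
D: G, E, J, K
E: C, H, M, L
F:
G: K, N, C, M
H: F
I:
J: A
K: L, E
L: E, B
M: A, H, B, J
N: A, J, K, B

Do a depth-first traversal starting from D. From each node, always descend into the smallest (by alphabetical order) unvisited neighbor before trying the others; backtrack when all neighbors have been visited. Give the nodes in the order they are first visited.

Visit D
D → E
E → C
C → F
C → G
G → K
K → L
L → B
B → N
N → A
A → M
M → H
M → J
C → I

D, E, C, F, G, K, L, B, N, A, M, H, J, I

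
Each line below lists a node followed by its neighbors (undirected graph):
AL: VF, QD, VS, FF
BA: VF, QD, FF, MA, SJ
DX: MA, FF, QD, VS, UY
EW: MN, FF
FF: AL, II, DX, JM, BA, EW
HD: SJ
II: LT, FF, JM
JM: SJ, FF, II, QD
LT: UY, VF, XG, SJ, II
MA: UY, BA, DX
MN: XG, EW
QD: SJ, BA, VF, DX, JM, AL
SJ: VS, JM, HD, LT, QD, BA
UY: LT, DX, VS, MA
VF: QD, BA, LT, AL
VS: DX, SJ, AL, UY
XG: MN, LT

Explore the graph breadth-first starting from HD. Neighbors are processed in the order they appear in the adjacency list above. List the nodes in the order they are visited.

HD → SJ → VS → JM → LT → QD → BA → DX → AL → UY → FF → II → VF → XG → MA → EW → MN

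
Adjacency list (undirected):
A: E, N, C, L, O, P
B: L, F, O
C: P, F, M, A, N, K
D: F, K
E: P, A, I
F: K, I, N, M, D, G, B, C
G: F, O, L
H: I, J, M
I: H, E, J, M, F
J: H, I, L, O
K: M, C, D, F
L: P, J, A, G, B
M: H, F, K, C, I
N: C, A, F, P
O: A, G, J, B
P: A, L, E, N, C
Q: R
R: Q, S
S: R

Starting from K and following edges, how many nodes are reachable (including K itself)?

BFS from K visits: K, M, C, D, F, H, I, P, A, N, G, B, J, E, L, O
Reachable nodes: 16 of 19 total.

16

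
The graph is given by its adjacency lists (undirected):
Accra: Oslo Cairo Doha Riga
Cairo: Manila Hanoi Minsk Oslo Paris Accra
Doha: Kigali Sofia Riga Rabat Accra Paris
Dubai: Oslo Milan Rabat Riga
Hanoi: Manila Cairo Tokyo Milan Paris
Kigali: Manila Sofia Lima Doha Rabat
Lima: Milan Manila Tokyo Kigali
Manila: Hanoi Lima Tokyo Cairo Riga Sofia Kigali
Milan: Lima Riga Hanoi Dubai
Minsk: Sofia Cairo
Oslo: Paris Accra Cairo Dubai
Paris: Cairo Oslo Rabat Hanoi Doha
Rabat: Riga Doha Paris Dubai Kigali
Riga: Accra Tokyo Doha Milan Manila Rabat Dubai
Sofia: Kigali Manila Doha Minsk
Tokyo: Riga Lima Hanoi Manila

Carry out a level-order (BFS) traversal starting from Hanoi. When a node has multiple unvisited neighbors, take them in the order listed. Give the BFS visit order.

Visit Hanoi; enqueue Manila, Cairo, Tokyo, Milan, Paris → queue [Manila, Cairo, Tokyo, Milan, Paris]
Visit Manila; enqueue Lima, Riga, Sofia, Kigali → queue [Cairo, Tokyo, Milan, Paris, Lima, Riga, Sofia, Kigali]
Visit Cairo; enqueue Minsk, Oslo, Accra → queue [Tokyo, Milan, Paris, Lima, Riga, Sofia, Kigali, Minsk, Oslo, Accra]
Visit Tokyo → queue [Milan, Paris, Lima, Riga, Sofia, Kigali, Minsk, Oslo, Accra]
Visit Milan; enqueue Dubai → queue [Paris, Lima, Riga, Sofia, Kigali, Minsk, Oslo, Accra, Dubai]
Visit Paris; enqueue Rabat, Doha → queue [Lima, Riga, Sofia, Kigali, Minsk, Oslo, Accra, Dubai, Rabat, Doha]
Visit Lima → queue [Riga, Sofia, Kigali, Minsk, Oslo, Accra, Dubai, Rabat, Doha]
Visit Riga → queue [Sofia, Kigali, Minsk, Oslo, Accra, Dubai, Rabat, Doha]
Visit Sofia → queue [Kigali, Minsk, Oslo, Accra, Dubai, Rabat, Doha]
Visit Kigali → queue [Minsk, Oslo, Accra, Dubai, Rabat, Doha]
Visit Minsk → queue [Oslo, Accra, Dubai, Rabat, Doha]
Visit Oslo → queue [Accra, Dubai, Rabat, Doha]
Visit Accra → queue [Dubai, Rabat, Doha]
Visit Dubai → queue [Rabat, Doha]
Visit Rabat → queue [Doha]
Visit Doha → queue []

Hanoi -> Manila -> Cairo -> Tokyo -> Milan -> Paris -> Lima -> Riga -> Sofia -> Kigali -> Minsk -> Oslo -> Accra -> Dubai -> Rabat -> Doha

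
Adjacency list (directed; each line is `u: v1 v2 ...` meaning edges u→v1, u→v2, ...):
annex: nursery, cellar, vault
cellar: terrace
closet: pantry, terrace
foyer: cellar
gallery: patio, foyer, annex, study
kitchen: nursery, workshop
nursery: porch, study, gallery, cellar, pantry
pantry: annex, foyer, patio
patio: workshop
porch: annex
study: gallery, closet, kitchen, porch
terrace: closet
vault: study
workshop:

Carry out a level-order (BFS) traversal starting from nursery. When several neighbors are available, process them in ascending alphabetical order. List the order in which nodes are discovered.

Visit nursery; enqueue cellar, gallery, pantry, porch, study → queue [cellar, gallery, pantry, porch, study]
Visit cellar; enqueue terrace → queue [gallery, pantry, porch, study, terrace]
Visit gallery; enqueue annex, foyer, patio → queue [pantry, porch, study, terrace, annex, foyer, patio]
Visit pantry → queue [porch, study, terrace, annex, foyer, patio]
Visit porch → queue [study, terrace, annex, foyer, patio]
Visit study; enqueue closet, kitchen → queue [terrace, annex, foyer, patio, closet, kitchen]
Visit terrace → queue [annex, foyer, patio, closet, kitchen]
Visit annex; enqueue vault → queue [foyer, patio, closet, kitchen, vault]
Visit foyer → queue [patio, closet, kitchen, vault]
Visit patio; enqueue workshop → queue [closet, kitchen, vault, workshop]
Visit closet → queue [kitchen, vault, workshop]
Visit kitchen → queue [vault, workshop]
Visit vault → queue [workshop]
Visit workshop → queue []

nursery → cellar → gallery → pantry → porch → study → terrace → annex → foyer → patio → closet → kitchen → vault → workshop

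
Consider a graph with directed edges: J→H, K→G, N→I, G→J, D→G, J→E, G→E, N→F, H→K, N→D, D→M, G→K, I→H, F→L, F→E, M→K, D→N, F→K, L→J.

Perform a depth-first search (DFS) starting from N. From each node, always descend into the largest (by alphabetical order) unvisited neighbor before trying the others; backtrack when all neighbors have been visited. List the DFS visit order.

Visit N
N → I
I → H
H → K
K → G
G → J
J → E
N → F
F → L
N → D
D → M

N, I, H, K, G, J, E, F, L, D, M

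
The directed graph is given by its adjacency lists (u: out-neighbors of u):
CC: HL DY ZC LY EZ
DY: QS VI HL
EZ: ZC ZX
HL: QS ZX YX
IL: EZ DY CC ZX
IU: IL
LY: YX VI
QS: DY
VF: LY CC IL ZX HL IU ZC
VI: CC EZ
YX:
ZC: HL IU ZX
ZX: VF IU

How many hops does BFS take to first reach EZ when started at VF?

2

Level 0: VF
Level 1: CC, HL, IL, IU, LY, ZC, ZX
Level 2: DY, EZ, QS, VI, YX
EZ first appears at level 2.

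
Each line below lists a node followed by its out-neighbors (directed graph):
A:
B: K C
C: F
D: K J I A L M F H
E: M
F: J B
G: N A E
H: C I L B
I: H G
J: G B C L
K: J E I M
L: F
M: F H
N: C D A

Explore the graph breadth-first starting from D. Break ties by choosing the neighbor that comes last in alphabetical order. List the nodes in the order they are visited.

D, M, L, K, J, I, H, F, A, E, G, C, B, N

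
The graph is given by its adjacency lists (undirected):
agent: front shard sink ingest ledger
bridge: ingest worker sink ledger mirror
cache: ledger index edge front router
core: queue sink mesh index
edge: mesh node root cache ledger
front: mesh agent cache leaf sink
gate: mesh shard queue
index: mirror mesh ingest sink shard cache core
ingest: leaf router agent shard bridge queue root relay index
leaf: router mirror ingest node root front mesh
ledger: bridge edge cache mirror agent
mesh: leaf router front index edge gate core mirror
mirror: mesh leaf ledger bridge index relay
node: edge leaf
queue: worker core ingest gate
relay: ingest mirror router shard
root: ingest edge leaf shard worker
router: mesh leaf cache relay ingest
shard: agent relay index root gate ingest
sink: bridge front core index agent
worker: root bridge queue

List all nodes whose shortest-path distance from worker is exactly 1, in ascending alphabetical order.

Level 0: worker
Level 1: bridge, queue, root
Level 2: core, edge, gate, ingest, leaf, ledger, mirror, shard, sink
Level 3: agent, cache, front, index, mesh, node, relay, router

bridge, queue, root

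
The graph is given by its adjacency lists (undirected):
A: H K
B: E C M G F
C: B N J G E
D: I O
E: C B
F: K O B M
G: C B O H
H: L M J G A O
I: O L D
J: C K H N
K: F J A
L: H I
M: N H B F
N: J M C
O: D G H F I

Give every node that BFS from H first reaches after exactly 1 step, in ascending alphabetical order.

Level 0: H
Level 1: A, G, J, L, M, O
Level 2: B, C, D, F, I, K, N
Level 3: E

A, G, J, L, M, O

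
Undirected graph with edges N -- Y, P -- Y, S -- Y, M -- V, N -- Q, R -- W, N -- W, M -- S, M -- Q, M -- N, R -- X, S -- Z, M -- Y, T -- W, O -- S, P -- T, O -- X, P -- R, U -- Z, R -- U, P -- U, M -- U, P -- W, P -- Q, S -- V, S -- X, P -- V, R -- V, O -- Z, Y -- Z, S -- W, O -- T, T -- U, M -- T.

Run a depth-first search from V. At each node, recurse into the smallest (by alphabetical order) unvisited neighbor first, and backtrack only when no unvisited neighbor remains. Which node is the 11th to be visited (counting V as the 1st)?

W

Visit V
V → M
M → N
N → Q
Q → P
P → R
R → U
U → T
T → O
O → S
S → W
S → X
S → Y
Y → Z

Visit order: V, M, N, Q, P, R, U, T, O, S, W, X, Y, Z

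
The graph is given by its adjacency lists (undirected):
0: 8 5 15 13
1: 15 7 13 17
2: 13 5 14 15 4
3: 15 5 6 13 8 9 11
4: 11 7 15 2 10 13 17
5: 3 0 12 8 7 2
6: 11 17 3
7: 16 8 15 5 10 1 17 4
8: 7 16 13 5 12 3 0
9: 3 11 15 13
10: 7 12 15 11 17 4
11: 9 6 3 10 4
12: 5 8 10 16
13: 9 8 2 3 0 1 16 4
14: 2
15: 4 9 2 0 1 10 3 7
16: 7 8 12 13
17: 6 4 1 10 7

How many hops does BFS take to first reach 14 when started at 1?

Level 0: 1
Level 1: 7, 13, 15, 17
Level 2: 0, 2, 3, 4, 5, 6, 8, 9, 10, 16
Level 3: 11, 12, 14
14 first appears at level 3.

3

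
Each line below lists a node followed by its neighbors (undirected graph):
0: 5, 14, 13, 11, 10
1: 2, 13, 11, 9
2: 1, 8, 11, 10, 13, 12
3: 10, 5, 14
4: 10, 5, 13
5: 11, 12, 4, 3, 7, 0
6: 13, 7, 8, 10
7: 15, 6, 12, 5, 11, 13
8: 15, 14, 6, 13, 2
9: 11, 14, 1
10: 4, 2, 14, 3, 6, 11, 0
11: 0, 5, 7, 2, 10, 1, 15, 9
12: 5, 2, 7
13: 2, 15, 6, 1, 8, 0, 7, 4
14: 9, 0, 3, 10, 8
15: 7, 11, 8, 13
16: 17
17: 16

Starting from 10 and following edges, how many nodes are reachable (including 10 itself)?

16

BFS from 10 visits: 10, 14, 11, 6, 4, 3, 2, 0, 9, 8, 15, 7, 5, 1, 13, 12
Reachable nodes: 16 of 18 total.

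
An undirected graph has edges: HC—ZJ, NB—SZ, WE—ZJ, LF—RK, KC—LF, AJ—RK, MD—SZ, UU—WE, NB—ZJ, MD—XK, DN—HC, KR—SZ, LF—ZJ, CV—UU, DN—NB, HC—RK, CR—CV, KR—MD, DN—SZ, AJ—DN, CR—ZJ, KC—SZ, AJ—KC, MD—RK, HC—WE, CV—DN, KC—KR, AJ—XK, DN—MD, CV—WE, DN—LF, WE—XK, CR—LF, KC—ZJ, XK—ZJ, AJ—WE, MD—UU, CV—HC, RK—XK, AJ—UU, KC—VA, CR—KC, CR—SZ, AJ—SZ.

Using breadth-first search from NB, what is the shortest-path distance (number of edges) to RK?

Level 0: NB
Level 1: DN, SZ, ZJ
Level 2: AJ, CR, CV, HC, KC, KR, LF, MD, WE, XK
Level 3: RK, UU, VA
RK first appears at level 3.

3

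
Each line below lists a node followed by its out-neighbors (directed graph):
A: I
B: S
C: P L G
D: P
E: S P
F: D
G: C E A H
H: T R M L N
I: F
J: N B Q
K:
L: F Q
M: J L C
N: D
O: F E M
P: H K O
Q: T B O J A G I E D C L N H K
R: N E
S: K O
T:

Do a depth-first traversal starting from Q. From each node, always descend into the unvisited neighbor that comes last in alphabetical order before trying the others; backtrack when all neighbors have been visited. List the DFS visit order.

Q -> T -> O -> M -> L -> F -> D -> P -> K -> H -> R -> N -> E -> S -> J -> B -> C -> G -> A -> I

Visit Q
Q → T
Q → O
O → M
M → L
L → F
F → D
D → P
P → K
P → H
H → R
R → N
R → E
E → S
M → J
J → B
M → C
C → G
G → A
A → I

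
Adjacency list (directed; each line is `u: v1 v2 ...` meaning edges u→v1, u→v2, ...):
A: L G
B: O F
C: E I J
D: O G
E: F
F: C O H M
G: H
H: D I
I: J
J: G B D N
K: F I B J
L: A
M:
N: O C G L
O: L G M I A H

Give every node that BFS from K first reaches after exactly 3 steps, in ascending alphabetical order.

A, E, L

Level 0: K
Level 1: B, F, I, J
Level 2: C, D, G, H, M, N, O
Level 3: A, E, L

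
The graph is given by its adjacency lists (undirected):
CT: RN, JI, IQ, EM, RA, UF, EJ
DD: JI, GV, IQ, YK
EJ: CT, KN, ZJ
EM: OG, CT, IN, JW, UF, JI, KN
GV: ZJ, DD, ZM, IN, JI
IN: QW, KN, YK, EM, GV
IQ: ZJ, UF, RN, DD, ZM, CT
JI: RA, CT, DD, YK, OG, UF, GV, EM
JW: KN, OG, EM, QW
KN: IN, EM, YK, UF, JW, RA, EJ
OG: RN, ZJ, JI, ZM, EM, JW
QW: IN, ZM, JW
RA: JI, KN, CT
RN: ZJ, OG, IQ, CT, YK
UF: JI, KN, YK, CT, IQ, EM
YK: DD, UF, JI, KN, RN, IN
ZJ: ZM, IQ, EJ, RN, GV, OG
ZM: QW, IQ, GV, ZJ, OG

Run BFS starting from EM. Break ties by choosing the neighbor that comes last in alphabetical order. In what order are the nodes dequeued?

Visit EM; enqueue UF, OG, KN, JW, JI, IN, CT → queue [UF, OG, KN, JW, JI, IN, CT]
Visit UF; enqueue YK, IQ → queue [OG, KN, JW, JI, IN, CT, YK, IQ]
Visit OG; enqueue ZM, ZJ, RN → queue [KN, JW, JI, IN, CT, YK, IQ, ZM, ZJ, RN]
Visit KN; enqueue RA, EJ → queue [JW, JI, IN, CT, YK, IQ, ZM, ZJ, RN, RA, EJ]
Visit JW; enqueue QW → queue [JI, IN, CT, YK, IQ, ZM, ZJ, RN, RA, EJ, QW]
Visit JI; enqueue GV, DD → queue [IN, CT, YK, IQ, ZM, ZJ, RN, RA, EJ, QW, GV, DD]
Visit IN → queue [CT, YK, IQ, ZM, ZJ, RN, RA, EJ, QW, GV, DD]
Visit CT → queue [YK, IQ, ZM, ZJ, RN, RA, EJ, QW, GV, DD]
Visit YK → queue [IQ, ZM, ZJ, RN, RA, EJ, QW, GV, DD]
Visit IQ → queue [ZM, ZJ, RN, RA, EJ, QW, GV, DD]
Visit ZM → queue [ZJ, RN, RA, EJ, QW, GV, DD]
Visit ZJ → queue [RN, RA, EJ, QW, GV, DD]
Visit RN → queue [RA, EJ, QW, GV, DD]
Visit RA → queue [EJ, QW, GV, DD]
Visit EJ → queue [QW, GV, DD]
Visit QW → queue [GV, DD]
Visit GV → queue [DD]
Visit DD → queue []

EM, UF, OG, KN, JW, JI, IN, CT, YK, IQ, ZM, ZJ, RN, RA, EJ, QW, GV, DD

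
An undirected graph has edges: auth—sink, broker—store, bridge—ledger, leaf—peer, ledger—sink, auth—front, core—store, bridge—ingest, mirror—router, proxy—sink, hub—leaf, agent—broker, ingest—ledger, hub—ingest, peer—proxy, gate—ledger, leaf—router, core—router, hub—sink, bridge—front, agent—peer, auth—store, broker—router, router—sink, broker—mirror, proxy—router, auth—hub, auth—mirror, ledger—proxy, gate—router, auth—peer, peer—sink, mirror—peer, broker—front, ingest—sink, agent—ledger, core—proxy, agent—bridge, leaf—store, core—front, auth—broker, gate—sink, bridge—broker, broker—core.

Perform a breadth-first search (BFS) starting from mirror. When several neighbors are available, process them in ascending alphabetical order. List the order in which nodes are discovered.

Visit mirror; enqueue auth, broker, peer, router → queue [auth, broker, peer, router]
Visit auth; enqueue front, hub, sink, store → queue [broker, peer, router, front, hub, sink, store]
Visit broker; enqueue agent, bridge, core → queue [peer, router, front, hub, sink, store, agent, bridge, core]
Visit peer; enqueue leaf, proxy → queue [router, front, hub, sink, store, agent, bridge, core, leaf, proxy]
Visit router; enqueue gate → queue [front, hub, sink, store, agent, bridge, core, leaf, proxy, gate]
Visit front → queue [hub, sink, store, agent, bridge, core, leaf, proxy, gate]
Visit hub; enqueue ingest → queue [sink, store, agent, bridge, core, leaf, proxy, gate, ingest]
Visit sink; enqueue ledger → queue [store, agent, bridge, core, leaf, proxy, gate, ingest, ledger]
Visit store → queue [agent, bridge, core, leaf, proxy, gate, ingest, ledger]
Visit agent → queue [bridge, core, leaf, proxy, gate, ingest, ledger]
Visit bridge → queue [core, leaf, proxy, gate, ingest, ledger]
Visit core → queue [leaf, proxy, gate, ingest, ledger]
Visit leaf → queue [proxy, gate, ingest, ledger]
Visit proxy → queue [gate, ingest, ledger]
Visit gate → queue [ingest, ledger]
Visit ingest → queue [ledger]
Visit ledger → queue []

mirror -> auth -> broker -> peer -> router -> front -> hub -> sink -> store -> agent -> bridge -> core -> leaf -> proxy -> gate -> ingest -> ledger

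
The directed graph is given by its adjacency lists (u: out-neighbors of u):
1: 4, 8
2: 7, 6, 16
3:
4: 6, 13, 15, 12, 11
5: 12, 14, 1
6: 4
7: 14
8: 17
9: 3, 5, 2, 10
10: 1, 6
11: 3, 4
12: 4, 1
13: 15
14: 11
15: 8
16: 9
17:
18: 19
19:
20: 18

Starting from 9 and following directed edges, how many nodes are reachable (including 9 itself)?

17

BFS from 9 visits: 9, 3, 5, 2, 10, 12, 14, 1, 7, 6, 16, 4, 11, 8, 13, 15, 17
Reachable nodes: 17 of 20 total.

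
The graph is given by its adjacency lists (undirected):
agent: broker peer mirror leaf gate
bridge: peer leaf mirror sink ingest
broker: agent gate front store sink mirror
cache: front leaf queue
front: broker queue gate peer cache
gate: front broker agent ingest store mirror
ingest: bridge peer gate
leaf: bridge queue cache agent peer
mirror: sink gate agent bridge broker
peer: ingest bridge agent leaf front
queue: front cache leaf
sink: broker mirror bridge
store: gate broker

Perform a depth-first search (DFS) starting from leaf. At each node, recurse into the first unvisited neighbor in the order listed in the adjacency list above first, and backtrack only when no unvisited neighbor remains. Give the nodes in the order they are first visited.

leaf, bridge, peer, ingest, gate, front, broker, agent, mirror, sink, store, queue, cache

Visit leaf
leaf → bridge
bridge → peer
peer → ingest
ingest → gate
gate → front
front → broker
broker → agent
agent → mirror
mirror → sink
broker → store
front → queue
queue → cache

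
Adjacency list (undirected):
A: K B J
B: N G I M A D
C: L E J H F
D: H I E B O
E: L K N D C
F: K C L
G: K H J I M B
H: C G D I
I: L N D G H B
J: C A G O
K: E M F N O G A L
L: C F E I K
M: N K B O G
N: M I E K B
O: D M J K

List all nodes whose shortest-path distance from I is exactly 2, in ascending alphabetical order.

A, C, E, F, J, K, M, O

Level 0: I
Level 1: B, D, G, H, L, N
Level 2: A, C, E, F, J, K, M, O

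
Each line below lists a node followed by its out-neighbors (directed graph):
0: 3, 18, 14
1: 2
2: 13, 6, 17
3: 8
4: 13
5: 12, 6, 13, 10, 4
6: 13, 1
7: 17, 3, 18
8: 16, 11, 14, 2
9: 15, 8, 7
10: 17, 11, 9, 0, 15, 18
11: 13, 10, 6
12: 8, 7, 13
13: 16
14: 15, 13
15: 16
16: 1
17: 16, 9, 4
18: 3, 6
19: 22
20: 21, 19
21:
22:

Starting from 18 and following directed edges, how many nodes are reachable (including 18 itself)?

17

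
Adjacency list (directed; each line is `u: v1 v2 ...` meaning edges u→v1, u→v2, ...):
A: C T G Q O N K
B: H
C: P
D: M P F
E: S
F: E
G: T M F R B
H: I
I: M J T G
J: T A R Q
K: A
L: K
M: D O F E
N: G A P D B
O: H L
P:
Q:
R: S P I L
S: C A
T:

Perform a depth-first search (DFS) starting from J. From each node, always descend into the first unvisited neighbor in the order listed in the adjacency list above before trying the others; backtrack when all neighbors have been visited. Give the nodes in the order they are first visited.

Visit J
J → T
J → A
A → C
C → P
A → G
G → M
M → D
D → F
F → E
E → S
M → O
O → H
H → I
O → L
L → K
G → R
G → B
A → Q
A → N

J T A C P G M D F E S O H I L K R B Q N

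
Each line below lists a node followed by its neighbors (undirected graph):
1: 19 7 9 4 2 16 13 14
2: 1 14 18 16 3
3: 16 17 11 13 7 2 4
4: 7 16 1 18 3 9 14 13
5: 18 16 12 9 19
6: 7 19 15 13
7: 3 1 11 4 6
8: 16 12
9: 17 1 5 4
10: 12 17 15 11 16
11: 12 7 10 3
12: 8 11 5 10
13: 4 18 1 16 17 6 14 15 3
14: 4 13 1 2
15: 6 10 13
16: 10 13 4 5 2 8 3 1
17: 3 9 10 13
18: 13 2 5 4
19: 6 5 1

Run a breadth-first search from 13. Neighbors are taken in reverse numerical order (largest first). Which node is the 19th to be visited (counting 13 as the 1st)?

Visit 13; enqueue 18, 17, 16, 15, 14, 6, 4, 3, 1 → queue [18, 17, 16, 15, 14, 6, 4, 3, 1]
Visit 18; enqueue 5, 2 → queue [17, 16, 15, 14, 6, 4, 3, 1, 5, 2]
Visit 17; enqueue 10, 9 → queue [16, 15, 14, 6, 4, 3, 1, 5, 2, 10, 9]
Visit 16; enqueue 8 → queue [15, 14, 6, 4, 3, 1, 5, 2, 10, 9, 8]
Visit 15 → queue [14, 6, 4, 3, 1, 5, 2, 10, 9, 8]
Visit 14 → queue [6, 4, 3, 1, 5, 2, 10, 9, 8]
Visit 6; enqueue 19, 7 → queue [4, 3, 1, 5, 2, 10, 9, 8, 19, 7]
Visit 4 → queue [3, 1, 5, 2, 10, 9, 8, 19, 7]
Visit 3; enqueue 11 → queue [1, 5, 2, 10, 9, 8, 19, 7, 11]
Visit 1 → queue [5, 2, 10, 9, 8, 19, 7, 11]
Visit 5; enqueue 12 → queue [2, 10, 9, 8, 19, 7, 11, 12]
Visit 2 → queue [10, 9, 8, 19, 7, 11, 12]
Visit 10 → queue [9, 8, 19, 7, 11, 12]
Visit 9 → queue [8, 19, 7, 11, 12]
Visit 8 → queue [19, 7, 11, 12]
Visit 19 → queue [7, 11, 12]
Visit 7 → queue [11, 12]
Visit 11 → queue [12]
Visit 12 → queue []

Visit order: 13, 18, 17, 16, 15, 14, 6, 4, 3, 1, 5, 2, 10, 9, 8, 19, 7, 11, 12

12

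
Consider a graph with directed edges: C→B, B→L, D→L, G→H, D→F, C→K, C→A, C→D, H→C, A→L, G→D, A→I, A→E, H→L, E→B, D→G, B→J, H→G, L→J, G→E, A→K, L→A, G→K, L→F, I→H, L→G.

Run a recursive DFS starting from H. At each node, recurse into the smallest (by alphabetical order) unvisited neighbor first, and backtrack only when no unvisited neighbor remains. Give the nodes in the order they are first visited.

Visit H
H → C
C → A
A → E
E → B
B → J
B → L
L → F
L → G
G → D
G → K
A → I

H, C, A, E, B, J, L, F, G, D, K, I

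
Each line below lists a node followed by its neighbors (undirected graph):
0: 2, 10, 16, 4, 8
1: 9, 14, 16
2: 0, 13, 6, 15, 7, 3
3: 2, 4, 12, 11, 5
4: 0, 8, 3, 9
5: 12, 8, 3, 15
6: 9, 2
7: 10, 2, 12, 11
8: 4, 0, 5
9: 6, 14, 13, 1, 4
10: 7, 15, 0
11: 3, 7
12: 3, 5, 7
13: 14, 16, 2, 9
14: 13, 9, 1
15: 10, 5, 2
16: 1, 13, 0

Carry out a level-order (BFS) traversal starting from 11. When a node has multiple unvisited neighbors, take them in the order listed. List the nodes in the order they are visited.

11, 3, 7, 2, 4, 12, 5, 10, 0, 13, 6, 15, 8, 9, 16, 14, 1

Visit 11; enqueue 3, 7 → queue [3, 7]
Visit 3; enqueue 2, 4, 12, 5 → queue [7, 2, 4, 12, 5]
Visit 7; enqueue 10 → queue [2, 4, 12, 5, 10]
Visit 2; enqueue 0, 13, 6, 15 → queue [4, 12, 5, 10, 0, 13, 6, 15]
Visit 4; enqueue 8, 9 → queue [12, 5, 10, 0, 13, 6, 15, 8, 9]
Visit 12 → queue [5, 10, 0, 13, 6, 15, 8, 9]
Visit 5 → queue [10, 0, 13, 6, 15, 8, 9]
Visit 10 → queue [0, 13, 6, 15, 8, 9]
Visit 0; enqueue 16 → queue [13, 6, 15, 8, 9, 16]
Visit 13; enqueue 14 → queue [6, 15, 8, 9, 16, 14]
Visit 6 → queue [15, 8, 9, 16, 14]
Visit 15 → queue [8, 9, 16, 14]
Visit 8 → queue [9, 16, 14]
Visit 9; enqueue 1 → queue [16, 14, 1]
Visit 16 → queue [14, 1]
Visit 14 → queue [1]
Visit 1 → queue []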